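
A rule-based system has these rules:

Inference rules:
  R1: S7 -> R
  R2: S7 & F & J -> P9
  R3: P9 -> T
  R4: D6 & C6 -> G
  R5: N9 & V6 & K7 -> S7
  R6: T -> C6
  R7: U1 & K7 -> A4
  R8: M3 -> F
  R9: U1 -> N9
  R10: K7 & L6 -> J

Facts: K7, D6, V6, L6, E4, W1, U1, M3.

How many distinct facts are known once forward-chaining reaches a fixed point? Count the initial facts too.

Round 1 fires R7, R8, R9, R10, giving A4, F, N9, J.
Round 2 fires R5, giving S7.
Round 3 fires R1, R2, giving R, P9.
Round 4 fires R3, giving T.
Round 5 fires R6, giving C6.
Round 6 fires R4, giving G.
Closure: {A4, C6, D6, E4, F, G, J, K7, L6, M3, N9, P9, R, S7, T, U1, V6, W1} — 18 facts.

18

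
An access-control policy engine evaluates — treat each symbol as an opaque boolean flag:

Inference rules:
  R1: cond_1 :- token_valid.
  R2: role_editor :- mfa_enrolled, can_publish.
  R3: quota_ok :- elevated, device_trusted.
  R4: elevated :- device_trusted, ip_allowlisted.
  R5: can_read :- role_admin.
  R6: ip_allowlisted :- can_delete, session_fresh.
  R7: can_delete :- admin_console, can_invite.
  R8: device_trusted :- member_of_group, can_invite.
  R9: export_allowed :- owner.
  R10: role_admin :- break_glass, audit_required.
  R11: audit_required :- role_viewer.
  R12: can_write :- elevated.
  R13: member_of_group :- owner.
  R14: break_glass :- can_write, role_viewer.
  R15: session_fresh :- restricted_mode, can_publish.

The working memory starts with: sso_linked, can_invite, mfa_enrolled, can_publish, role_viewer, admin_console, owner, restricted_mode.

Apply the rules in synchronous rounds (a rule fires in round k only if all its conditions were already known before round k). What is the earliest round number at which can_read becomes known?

7

Round 1: R2 [role_editor :- mfa_enrolled, can_publish.]; R7 [can_delete :- admin_console, can_invite.]; R9 [export_allowed :- owner.]; R11 [audit_required :- role_viewer.]; R13 [member_of_group :- owner.]; R15 [session_fresh :- restricted_mode, can_publish.]. Adds role_editor, can_delete, export_allowed, audit_required, member_of_group, session_fresh.
Round 2: R6 [ip_allowlisted :- can_delete, session_fresh.]; R8 [device_trusted :- member_of_group, can_invite.]. Adds ip_allowlisted, device_trusted.
Round 3: R4 [elevated :- device_trusted, ip_allowlisted.]. Adds elevated.
Round 4: R3 [quota_ok :- elevated, device_trusted.]; R12 [can_write :- elevated.]. Adds quota_ok, can_write.
Round 5: R14 [break_glass :- can_write, role_viewer.]. Adds break_glass.
Round 6: R10 [role_admin :- break_glass, audit_required.]. Adds role_admin.
Round 7: R5 [can_read :- role_admin.]. Adds can_read.
can_read first appears in round 7.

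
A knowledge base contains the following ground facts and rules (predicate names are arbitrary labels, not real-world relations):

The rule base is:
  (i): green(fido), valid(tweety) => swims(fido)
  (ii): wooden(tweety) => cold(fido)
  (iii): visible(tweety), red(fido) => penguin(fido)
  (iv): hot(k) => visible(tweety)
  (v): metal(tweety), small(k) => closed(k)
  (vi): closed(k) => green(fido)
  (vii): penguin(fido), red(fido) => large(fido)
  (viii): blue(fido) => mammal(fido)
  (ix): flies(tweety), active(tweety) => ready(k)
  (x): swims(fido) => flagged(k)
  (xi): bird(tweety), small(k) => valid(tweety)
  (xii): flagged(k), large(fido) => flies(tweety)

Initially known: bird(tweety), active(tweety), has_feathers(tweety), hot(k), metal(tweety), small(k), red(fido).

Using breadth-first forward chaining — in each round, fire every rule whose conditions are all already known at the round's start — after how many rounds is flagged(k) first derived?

4

[1] (iv) [hot(k) => visible(tweety)]; (v) [metal(tweety), small(k) => closed(k)]; (xi) [bird(tweety), small(k) => valid(tweety)]. ⇒ new: visible(tweety), closed(k), valid(tweety).
[2] (iii) [visible(tweety), red(fido) => penguin(fido)]; (vi) [closed(k) => green(fido)]. ⇒ new: penguin(fido), green(fido).
[3] (i) [green(fido), valid(tweety) => swims(fido)]; (vii) [penguin(fido), red(fido) => large(fido)]. ⇒ new: swims(fido), large(fido).
[4] (x) [swims(fido) => flagged(k)]. ⇒ new: flagged(k).
flagged(k) first appears in round 4.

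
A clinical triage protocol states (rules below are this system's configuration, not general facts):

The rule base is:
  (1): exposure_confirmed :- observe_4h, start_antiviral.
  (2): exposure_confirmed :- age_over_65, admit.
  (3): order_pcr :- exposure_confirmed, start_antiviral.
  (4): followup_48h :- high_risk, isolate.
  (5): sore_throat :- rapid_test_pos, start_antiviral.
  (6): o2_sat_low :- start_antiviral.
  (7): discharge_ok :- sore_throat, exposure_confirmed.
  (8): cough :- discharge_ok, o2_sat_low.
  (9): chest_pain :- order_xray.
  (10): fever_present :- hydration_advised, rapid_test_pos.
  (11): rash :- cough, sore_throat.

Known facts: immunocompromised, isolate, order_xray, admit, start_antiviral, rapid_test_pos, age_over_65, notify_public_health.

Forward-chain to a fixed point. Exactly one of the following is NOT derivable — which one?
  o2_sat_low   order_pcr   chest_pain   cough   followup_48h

[1] (2) [exposure_confirmed :- age_over_65, admit.]; (5) [sore_throat :- rapid_test_pos, start_antiviral.]; (6) [o2_sat_low :- start_antiviral.]; (9) [chest_pain :- order_xray.]. ⇒ new: exposure_confirmed, sore_throat, o2_sat_low, chest_pain.
[2] (3) [order_pcr :- exposure_confirmed, start_antiviral.]; (7) [discharge_ok :- sore_throat, exposure_confirmed.]. ⇒ new: order_pcr, discharge_ok.
[3] (8) [cough :- discharge_ok, o2_sat_low.]. ⇒ new: cough.
[4] (11) [rash :- cough, sore_throat.]. ⇒ new: rash.
Derived: o2_sat_low (round 1), order_pcr (round 2), chest_pain (round 1), cough (round 3). followup_48h never appears in any round.

followup_48h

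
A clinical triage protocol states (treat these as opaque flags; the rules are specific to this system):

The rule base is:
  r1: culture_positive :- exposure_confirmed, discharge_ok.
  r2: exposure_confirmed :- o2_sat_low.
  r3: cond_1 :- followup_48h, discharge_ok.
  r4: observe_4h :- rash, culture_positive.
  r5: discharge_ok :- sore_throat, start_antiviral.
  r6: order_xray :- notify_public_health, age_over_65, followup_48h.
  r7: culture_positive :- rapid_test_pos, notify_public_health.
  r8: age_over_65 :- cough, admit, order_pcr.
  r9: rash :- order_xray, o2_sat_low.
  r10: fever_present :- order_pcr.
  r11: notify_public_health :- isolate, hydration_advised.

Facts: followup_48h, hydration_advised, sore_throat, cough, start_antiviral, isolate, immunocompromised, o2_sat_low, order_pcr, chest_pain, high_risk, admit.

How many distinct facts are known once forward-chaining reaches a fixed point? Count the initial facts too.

[1] r2 [exposure_confirmed :- o2_sat_low.]; r5 [discharge_ok :- sore_throat, start_antiviral.]; r8 [age_over_65 :- cough, admit, order_pcr.]; r10 [fever_present :- order_pcr.]; r11 [notify_public_health :- isolate, hydration_advised.]. ⇒ new: exposure_confirmed, discharge_ok, age_over_65, fever_present, notify_public_health.
[2] r1 [culture_positive :- exposure_confirmed, discharge_ok.]; r3 [cond_1 :- followup_48h, discharge_ok.]; r6 [order_xray :- notify_public_health, age_over_65, followup_48h.]. ⇒ new: culture_positive, cond_1, order_xray.
[3] r9 [rash :- order_xray, o2_sat_low.]. ⇒ new: rash.
[4] r4 [observe_4h :- rash, culture_positive.]. ⇒ new: observe_4h.
Closure: {admit, age_over_65, chest_pain, cond_1, cough, culture_positive, discharge_ok, exposure_confirmed, fever_present, followup_48h, high_risk, hydration_advised, immunocompromised, isolate, notify_public_health, o2_sat_low, observe_4h, order_pcr, order_xray, rash, sore_throat, start_antiviral} — 22 facts.

22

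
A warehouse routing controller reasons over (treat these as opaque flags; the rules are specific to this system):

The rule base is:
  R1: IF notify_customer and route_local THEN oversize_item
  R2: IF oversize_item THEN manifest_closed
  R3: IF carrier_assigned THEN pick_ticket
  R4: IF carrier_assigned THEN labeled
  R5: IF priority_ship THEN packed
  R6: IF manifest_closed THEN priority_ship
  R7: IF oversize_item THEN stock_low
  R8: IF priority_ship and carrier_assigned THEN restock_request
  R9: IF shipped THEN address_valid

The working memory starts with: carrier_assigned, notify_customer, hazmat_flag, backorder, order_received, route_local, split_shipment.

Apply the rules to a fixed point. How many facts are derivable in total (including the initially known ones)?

Round 1 fires R1, R3, R4, giving oversize_item, pick_ticket, labeled.
Round 2 fires R2, R7, giving manifest_closed, stock_low.
Round 3 fires R6, giving priority_ship.
Round 4 fires R5, R8, giving packed, restock_request.
Closure: {backorder, carrier_assigned, hazmat_flag, labeled, manifest_closed, notify_customer, order_received, oversize_item, packed, pick_ticket, priority_ship, restock_request, route_local, split_shipment, stock_low} — 15 facts.

15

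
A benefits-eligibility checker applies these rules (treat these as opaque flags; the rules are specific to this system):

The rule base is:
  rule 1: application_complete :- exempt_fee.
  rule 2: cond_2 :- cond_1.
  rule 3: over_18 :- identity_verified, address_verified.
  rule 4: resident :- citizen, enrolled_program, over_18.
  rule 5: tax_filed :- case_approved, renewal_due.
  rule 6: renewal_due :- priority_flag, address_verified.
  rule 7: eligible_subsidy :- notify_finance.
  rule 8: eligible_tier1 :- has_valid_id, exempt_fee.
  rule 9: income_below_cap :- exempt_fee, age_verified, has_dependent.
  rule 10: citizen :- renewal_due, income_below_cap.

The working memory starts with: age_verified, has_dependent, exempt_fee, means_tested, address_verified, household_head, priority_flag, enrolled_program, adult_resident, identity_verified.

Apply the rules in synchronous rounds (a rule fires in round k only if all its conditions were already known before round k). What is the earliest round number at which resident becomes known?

3

[1] rule 1 [application_complete :- exempt_fee.]; rule 3 [over_18 :- identity_verified, address_verified.]; rule 6 [renewal_due :- priority_flag, address_verified.]; rule 9 [income_below_cap :- exempt_fee, age_verified, has_dependent.]. ⇒ new: application_complete, over_18, renewal_due, income_below_cap.
[2] rule 10 [citizen :- renewal_due, income_below_cap.]. ⇒ new: citizen.
[3] rule 4 [resident :- citizen, enrolled_program, over_18.]. ⇒ new: resident.
resident first appears in round 3.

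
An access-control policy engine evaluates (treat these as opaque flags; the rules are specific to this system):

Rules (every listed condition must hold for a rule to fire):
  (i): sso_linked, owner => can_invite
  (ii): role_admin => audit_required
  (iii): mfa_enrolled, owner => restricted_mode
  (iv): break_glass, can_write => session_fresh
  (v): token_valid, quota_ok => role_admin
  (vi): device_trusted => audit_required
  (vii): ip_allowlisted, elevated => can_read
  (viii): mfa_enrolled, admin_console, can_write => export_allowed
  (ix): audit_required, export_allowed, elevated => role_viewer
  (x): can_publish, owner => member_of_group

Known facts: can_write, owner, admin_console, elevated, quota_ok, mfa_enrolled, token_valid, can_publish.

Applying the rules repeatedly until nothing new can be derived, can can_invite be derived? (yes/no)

Round 1 fires (iii), (v), (viii), (x), giving restricted_mode, role_admin, export_allowed, member_of_group.
Round 2 fires (ii), giving audit_required.
Round 3 fires (ix), giving role_viewer.
Fixed point reached. can_invite is concluded only by (i); (i) needs sso_linked (never derived).

no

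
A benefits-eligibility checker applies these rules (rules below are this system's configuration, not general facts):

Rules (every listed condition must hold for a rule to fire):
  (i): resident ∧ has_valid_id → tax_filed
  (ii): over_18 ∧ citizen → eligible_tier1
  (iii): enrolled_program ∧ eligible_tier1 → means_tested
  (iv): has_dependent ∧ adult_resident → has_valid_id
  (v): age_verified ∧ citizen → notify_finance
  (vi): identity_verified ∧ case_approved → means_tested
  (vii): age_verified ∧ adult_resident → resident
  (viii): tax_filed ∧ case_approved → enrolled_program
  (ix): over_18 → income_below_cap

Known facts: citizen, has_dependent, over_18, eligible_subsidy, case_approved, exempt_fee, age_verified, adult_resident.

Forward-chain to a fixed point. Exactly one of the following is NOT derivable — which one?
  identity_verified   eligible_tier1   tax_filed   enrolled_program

identity_verified

Round 1 — (ii), (iv), (v), (vii), (ix), derive eligible_tier1, has_valid_id, notify_finance, resident, income_below_cap.
Round 2 — (i), derive tax_filed.
Round 3 — (viii), derive enrolled_program.
Round 4 — (iii), derive means_tested.
Derived: enrolled_program (round 3), tax_filed (round 2), eligible_tier1 (round 1). identity_verified never appears in any round.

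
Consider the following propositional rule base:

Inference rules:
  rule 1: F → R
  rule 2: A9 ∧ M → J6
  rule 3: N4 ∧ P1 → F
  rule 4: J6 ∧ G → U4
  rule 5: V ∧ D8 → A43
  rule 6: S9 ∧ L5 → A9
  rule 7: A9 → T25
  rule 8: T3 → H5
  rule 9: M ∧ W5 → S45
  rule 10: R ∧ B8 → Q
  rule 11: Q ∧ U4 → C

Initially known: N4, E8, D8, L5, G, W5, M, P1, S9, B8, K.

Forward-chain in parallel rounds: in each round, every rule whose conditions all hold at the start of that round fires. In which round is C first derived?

4

Round 1: rule 3 [N4 ∧ P1 → F]; rule 6 [S9 ∧ L5 → A9]; rule 9 [M ∧ W5 → S45]. New: F, A9, S45.
Round 2: rule 1 [F → R]; rule 2 [A9 ∧ M → J6]; rule 7 [A9 → T25]. New: R, J6, T25.
Round 3: rule 4 [J6 ∧ G → U4]; rule 10 [R ∧ B8 → Q]. New: U4, Q.
Round 4: rule 11 [Q ∧ U4 → C]. New: C.
C first appears in round 4.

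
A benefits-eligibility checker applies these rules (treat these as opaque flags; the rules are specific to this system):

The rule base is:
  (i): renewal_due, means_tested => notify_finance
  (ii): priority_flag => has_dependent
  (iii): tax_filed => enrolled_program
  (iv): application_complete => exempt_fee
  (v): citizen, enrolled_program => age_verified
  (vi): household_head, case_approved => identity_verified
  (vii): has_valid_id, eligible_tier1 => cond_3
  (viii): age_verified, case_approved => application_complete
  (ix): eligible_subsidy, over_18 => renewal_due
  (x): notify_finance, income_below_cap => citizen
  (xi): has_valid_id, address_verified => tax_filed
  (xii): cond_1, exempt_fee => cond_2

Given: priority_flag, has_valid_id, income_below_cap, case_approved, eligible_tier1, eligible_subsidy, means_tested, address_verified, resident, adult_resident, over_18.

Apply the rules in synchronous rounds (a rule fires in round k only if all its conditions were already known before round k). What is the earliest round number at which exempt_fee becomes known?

6

[1] (ii) [priority_flag => has_dependent]; (vii) [has_valid_id, eligible_tier1 => cond_3]; (ix) [eligible_subsidy, over_18 => renewal_due]; (xi) [has_valid_id, address_verified => tax_filed]. ⇒ new: has_dependent, cond_3, renewal_due, tax_filed.
[2] (i) [renewal_due, means_tested => notify_finance]; (iii) [tax_filed => enrolled_program]. ⇒ new: notify_finance, enrolled_program.
[3] (x) [notify_finance, income_below_cap => citizen]. ⇒ new: citizen.
[4] (v) [citizen, enrolled_program => age_verified]. ⇒ new: age_verified.
[5] (viii) [age_verified, case_approved => application_complete]. ⇒ new: application_complete.
[6] (iv) [application_complete => exempt_fee]. ⇒ new: exempt_fee.
exempt_fee first appears in round 6.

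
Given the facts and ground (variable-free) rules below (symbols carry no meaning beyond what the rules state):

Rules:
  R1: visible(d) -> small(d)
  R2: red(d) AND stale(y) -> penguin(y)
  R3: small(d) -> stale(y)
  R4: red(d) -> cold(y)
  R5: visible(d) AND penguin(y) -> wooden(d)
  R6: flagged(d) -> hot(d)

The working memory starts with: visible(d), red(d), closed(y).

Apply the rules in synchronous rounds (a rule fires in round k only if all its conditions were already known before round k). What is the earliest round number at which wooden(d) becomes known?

[1] R1 [visible(d) -> small(d)]; R4 [red(d) -> cold(y)]. ⇒ new: small(d), cold(y).
[2] R3 [small(d) -> stale(y)]. ⇒ new: stale(y).
[3] R2 [red(d) AND stale(y) -> penguin(y)]. ⇒ new: penguin(y).
[4] R5 [visible(d) AND penguin(y) -> wooden(d)]. ⇒ new: wooden(d).
wooden(d) first appears in round 4.

4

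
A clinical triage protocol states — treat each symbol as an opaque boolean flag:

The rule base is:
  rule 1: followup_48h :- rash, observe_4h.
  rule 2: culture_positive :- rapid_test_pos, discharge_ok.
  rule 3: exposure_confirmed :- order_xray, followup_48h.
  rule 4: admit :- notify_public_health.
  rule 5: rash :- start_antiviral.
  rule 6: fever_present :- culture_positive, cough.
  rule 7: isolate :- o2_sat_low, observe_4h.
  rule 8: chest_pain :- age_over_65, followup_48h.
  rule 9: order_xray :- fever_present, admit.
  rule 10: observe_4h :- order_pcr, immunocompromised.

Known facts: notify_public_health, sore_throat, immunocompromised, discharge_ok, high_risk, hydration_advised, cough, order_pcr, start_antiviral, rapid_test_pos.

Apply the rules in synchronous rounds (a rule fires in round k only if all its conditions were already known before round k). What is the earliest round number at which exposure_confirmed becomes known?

4

Round 1 — rule 2, rule 4, rule 5, rule 10, derive culture_positive, admit, rash, observe_4h.
Round 2 — rule 1, rule 6, derive followup_48h, fever_present.
Round 3 — rule 9, derive order_xray.
Round 4 — rule 3, derive exposure_confirmed.
exposure_confirmed first appears in round 4.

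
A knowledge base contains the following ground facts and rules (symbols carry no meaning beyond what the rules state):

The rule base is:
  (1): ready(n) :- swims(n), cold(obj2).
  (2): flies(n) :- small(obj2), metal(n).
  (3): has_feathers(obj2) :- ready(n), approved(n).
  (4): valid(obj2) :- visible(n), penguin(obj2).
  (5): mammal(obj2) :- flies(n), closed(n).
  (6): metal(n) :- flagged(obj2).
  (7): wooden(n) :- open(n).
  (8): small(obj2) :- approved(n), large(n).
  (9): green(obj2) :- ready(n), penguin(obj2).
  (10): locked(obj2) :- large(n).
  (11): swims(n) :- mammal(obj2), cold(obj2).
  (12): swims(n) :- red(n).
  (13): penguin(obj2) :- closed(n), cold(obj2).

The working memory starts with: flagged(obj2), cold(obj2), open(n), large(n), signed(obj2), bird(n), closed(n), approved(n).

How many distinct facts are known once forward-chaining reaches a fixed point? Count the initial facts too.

Round 1 fires (6), (7), (8), (10), (13), giving metal(n), wooden(n), small(obj2), locked(obj2), penguin(obj2).
Round 2 fires (2), giving flies(n).
Round 3 fires (5), giving mammal(obj2).
Round 4 fires (11), giving swims(n).
Round 5 fires (1), giving ready(n).
Round 6 fires (3), (9), giving has_feathers(obj2), green(obj2).
Closure: {approved(n), bird(n), closed(n), cold(obj2), flagged(obj2), flies(n), green(obj2), has_feathers(obj2), large(n), locked(obj2), mammal(obj2), metal(n), open(n), penguin(obj2), ready(n), signed(obj2), small(obj2), swims(n), wooden(n)} — 19 facts.

19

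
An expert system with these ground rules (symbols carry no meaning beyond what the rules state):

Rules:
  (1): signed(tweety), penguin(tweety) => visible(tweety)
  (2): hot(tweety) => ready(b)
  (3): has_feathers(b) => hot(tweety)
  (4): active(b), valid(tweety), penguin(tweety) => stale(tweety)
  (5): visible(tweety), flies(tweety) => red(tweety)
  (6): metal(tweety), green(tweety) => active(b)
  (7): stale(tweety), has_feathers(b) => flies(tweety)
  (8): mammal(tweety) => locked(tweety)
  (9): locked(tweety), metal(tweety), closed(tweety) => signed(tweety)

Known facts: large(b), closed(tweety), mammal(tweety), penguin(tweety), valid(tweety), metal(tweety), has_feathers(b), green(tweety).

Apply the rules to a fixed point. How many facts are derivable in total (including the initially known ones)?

17

Round 1 fires (3), (6), (8), giving hot(tweety), active(b), locked(tweety).
Round 2 fires (2), (4), (9), giving ready(b), stale(tweety), signed(tweety).
Round 3 fires (1), (7), giving visible(tweety), flies(tweety).
Round 4 fires (5), giving red(tweety).
Closure: {active(b), closed(tweety), flies(tweety), green(tweety), has_feathers(b), hot(tweety), large(b), locked(tweety), mammal(tweety), metal(tweety), penguin(tweety), ready(b), red(tweety), signed(tweety), stale(tweety), valid(tweety), visible(tweety)} — 17 facts.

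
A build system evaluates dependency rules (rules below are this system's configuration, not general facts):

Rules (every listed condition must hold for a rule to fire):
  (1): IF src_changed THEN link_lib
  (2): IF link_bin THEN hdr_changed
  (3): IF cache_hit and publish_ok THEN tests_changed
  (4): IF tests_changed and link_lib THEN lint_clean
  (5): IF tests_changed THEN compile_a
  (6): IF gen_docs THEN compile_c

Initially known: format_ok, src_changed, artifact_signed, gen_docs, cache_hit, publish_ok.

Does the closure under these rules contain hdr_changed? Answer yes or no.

no

Round 1: (1) [IF src_changed THEN link_lib]; (3) [IF cache_hit and publish_ok THEN tests_changed]; (6) [IF gen_docs THEN compile_c]. Adds link_lib, tests_changed, compile_c.
Round 2: (4) [IF tests_changed and link_lib THEN lint_clean]; (5) [IF tests_changed THEN compile_a]. Adds lint_clean, compile_a.
Fixed point reached. hdr_changed is concluded only by (2); (2) needs link_bin (never derived).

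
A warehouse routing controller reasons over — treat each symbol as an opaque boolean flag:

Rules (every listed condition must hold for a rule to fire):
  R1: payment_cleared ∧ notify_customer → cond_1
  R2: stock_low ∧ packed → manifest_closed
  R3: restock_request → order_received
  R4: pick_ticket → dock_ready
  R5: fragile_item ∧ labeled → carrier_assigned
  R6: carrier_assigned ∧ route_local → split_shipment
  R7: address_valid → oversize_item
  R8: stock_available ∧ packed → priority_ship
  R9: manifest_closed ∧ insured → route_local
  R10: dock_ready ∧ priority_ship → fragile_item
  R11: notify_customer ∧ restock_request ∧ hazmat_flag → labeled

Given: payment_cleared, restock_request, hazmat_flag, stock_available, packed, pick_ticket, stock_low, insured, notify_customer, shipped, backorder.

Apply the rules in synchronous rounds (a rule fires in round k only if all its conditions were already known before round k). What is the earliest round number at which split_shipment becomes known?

Round 1 — R1, R2, R3, R4, R8, R11, derive cond_1, manifest_closed, order_received, dock_ready, priority_ship, labeled.
Round 2 — R9, R10, derive route_local, fragile_item.
Round 3 — R5, derive carrier_assigned.
Round 4 — R6, derive split_shipment.
split_shipment first appears in round 4.

4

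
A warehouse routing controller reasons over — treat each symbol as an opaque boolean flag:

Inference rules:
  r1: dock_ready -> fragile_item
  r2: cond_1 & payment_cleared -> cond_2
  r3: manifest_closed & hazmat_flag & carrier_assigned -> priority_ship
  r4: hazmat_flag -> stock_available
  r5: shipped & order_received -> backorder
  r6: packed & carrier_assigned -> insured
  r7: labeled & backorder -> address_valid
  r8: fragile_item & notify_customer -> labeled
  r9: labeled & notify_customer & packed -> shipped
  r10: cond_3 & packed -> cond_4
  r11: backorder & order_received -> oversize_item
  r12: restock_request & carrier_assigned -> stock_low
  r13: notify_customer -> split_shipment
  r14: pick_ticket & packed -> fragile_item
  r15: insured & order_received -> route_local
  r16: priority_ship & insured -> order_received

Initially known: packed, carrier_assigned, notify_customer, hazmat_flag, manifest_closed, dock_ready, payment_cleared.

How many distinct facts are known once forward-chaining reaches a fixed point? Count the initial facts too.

[1] r1 [dock_ready -> fragile_item]; r3 [manifest_closed & hazmat_flag & carrier_assigned -> priority_ship]; r4 [hazmat_flag -> stock_available]; r6 [packed & carrier_assigned -> insured]; r13 [notify_customer -> split_shipment]. ⇒ new: fragile_item, priority_ship, stock_available, insured, split_shipment.
[2] r8 [fragile_item & notify_customer -> labeled]; r16 [priority_ship & insured -> order_received]. ⇒ new: labeled, order_received.
[3] r9 [labeled & notify_customer & packed -> shipped]; r15 [insured & order_received -> route_local]. ⇒ new: shipped, route_local.
[4] r5 [shipped & order_received -> backorder]. ⇒ new: backorder.
[5] r7 [labeled & backorder -> address_valid]; r11 [backorder & order_received -> oversize_item]. ⇒ new: address_valid, oversize_item.
Closure: {address_valid, backorder, carrier_assigned, dock_ready, fragile_item, hazmat_flag, insured, labeled, manifest_closed, notify_customer, order_received, oversize_item, packed, payment_cleared, priority_ship, route_local, shipped, split_shipment, stock_available} — 19 facts.

19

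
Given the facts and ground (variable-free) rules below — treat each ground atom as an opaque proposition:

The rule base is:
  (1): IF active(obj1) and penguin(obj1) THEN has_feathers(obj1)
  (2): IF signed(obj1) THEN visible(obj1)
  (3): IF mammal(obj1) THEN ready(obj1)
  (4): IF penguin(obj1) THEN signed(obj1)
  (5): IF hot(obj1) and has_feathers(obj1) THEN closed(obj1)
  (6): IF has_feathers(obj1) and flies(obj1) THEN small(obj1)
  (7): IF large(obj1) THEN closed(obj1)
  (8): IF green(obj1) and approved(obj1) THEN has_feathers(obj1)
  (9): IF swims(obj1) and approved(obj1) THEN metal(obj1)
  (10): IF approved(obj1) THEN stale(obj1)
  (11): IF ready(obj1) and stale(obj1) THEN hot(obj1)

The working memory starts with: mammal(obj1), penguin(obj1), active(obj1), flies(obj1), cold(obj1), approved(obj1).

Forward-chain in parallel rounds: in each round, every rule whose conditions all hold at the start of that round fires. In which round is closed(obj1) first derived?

3

Round 1 — (1), (3), (4), (10), derive has_feathers(obj1), ready(obj1), signed(obj1), stale(obj1).
Round 2 — (2), (6), (11), derive visible(obj1), small(obj1), hot(obj1).
Round 3 — (5), derive closed(obj1).
closed(obj1) first appears in round 3.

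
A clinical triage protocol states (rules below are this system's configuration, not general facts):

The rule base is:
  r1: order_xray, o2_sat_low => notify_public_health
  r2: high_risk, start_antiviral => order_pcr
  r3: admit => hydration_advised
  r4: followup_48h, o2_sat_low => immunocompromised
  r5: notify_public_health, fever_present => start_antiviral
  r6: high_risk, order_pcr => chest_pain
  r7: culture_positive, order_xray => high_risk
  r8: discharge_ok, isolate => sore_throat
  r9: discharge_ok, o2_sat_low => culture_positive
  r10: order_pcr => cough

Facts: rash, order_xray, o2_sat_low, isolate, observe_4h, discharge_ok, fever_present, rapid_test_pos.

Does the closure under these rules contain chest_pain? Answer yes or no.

Round 1: r1 [order_xray, o2_sat_low => notify_public_health]; r8 [discharge_ok, isolate => sore_throat]; r9 [discharge_ok, o2_sat_low => culture_positive]. New: notify_public_health, sore_throat, culture_positive.
Round 2: r5 [notify_public_health, fever_present => start_antiviral]; r7 [culture_positive, order_xray => high_risk]. New: start_antiviral, high_risk.
Round 3: r2 [high_risk, start_antiviral => order_pcr]. New: order_pcr.
Round 4: r6 [high_risk, order_pcr => chest_pain]; r10 [order_pcr => cough]. New: chest_pain, cough.
chest_pain appears in round 4, so it is derivable.

yes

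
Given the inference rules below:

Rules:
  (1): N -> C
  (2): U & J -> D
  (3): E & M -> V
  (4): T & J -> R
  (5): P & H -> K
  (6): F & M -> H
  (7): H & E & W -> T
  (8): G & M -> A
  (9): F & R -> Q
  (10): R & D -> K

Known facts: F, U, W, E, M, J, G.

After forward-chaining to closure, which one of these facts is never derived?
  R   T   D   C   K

C

Round 1 fires (2), (3), (6), (8), giving D, V, H, A.
Round 2 fires (7), giving T.
Round 3 fires (4), giving R.
Round 4 fires (9), (10), giving Q, K.
Derived: K (round 4), R (round 3), D (round 1), T (round 2). C never appears in any round.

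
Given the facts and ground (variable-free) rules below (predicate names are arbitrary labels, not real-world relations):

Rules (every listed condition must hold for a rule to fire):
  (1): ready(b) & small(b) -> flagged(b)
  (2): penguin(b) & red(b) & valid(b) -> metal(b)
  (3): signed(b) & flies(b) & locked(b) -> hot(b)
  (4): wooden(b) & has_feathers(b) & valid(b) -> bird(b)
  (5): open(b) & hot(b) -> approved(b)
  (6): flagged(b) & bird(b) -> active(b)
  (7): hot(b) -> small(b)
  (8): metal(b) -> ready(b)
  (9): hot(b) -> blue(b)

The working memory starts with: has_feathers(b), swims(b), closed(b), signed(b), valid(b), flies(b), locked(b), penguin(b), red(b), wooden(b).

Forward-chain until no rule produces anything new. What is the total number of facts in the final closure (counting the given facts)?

18

Round 1 fires (2), (3), (4), giving metal(b), hot(b), bird(b).
Round 2 fires (7), (8), (9), giving small(b), ready(b), blue(b).
Round 3 fires (1), giving flagged(b).
Round 4 fires (6), giving active(b).
Closure: {active(b), bird(b), blue(b), closed(b), flagged(b), flies(b), has_feathers(b), hot(b), locked(b), metal(b), penguin(b), ready(b), red(b), signed(b), small(b), swims(b), valid(b), wooden(b)} — 18 facts.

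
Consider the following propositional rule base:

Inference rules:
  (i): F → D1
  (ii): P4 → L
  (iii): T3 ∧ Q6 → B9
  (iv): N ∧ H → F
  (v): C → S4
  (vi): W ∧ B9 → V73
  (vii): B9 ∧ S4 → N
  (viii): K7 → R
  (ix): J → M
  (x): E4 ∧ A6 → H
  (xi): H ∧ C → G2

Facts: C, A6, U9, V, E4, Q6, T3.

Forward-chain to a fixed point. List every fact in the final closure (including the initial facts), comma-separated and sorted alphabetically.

A6, B9, C, D1, E4, F, G2, H, N, Q6, S4, T3, U9, V

Round 1: (iii) [T3 ∧ Q6 → B9]; (v) [C → S4]; (x) [E4 ∧ A6 → H]. Adds B9, S4, H.
Round 2: (vii) [B9 ∧ S4 → N]; (xi) [H ∧ C → G2]. Adds N, G2.
Round 3: (iv) [N ∧ H → F]. Adds F.
Round 4: (i) [F → D1]. Adds D1.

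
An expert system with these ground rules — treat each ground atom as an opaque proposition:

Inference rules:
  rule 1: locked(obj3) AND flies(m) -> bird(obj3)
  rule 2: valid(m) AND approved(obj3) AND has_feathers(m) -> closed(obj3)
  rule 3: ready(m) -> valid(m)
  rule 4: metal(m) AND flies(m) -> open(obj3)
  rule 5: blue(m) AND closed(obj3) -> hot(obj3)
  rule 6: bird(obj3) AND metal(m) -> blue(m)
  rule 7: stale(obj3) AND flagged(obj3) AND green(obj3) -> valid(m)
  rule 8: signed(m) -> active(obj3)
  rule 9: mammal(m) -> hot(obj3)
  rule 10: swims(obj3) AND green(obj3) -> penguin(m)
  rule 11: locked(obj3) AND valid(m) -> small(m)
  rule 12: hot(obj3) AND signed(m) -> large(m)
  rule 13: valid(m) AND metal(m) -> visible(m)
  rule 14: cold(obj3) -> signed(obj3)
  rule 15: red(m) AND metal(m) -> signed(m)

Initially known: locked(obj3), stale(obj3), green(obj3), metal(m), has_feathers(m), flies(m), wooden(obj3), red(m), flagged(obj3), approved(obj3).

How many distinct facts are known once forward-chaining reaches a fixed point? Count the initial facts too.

Round 1 — rule 1, rule 4, rule 7, rule 15, derive bird(obj3), open(obj3), valid(m), signed(m).
Round 2 — rule 2, rule 6, rule 8, rule 11, rule 13, derive closed(obj3), blue(m), active(obj3), small(m), visible(m).
Round 3 — rule 5, derive hot(obj3).
Round 4 — rule 12, derive large(m).
Closure: {active(obj3), approved(obj3), bird(obj3), blue(m), closed(obj3), flagged(obj3), flies(m), green(obj3), has_feathers(m), hot(obj3), large(m), locked(obj3), metal(m), open(obj3), red(m), signed(m), small(m), stale(obj3), valid(m), visible(m), wooden(obj3)} — 21 facts.

21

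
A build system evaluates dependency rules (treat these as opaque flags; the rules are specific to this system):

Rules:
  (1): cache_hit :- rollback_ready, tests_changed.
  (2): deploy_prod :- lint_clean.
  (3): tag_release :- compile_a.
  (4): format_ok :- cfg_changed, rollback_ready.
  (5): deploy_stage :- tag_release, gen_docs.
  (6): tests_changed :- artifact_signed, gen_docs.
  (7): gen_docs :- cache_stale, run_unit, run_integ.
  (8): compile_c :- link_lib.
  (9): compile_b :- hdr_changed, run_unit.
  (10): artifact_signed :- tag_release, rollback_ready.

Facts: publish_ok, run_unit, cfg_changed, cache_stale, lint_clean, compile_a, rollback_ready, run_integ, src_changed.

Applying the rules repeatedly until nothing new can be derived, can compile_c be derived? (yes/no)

Round 1: (2) [deploy_prod :- lint_clean.]; (3) [tag_release :- compile_a.]; (4) [format_ok :- cfg_changed, rollback_ready.]; (7) [gen_docs :- cache_stale, run_unit, run_integ.]. Adds deploy_prod, tag_release, format_ok, gen_docs.
Round 2: (5) [deploy_stage :- tag_release, gen_docs.]; (10) [artifact_signed :- tag_release, rollback_ready.]. Adds deploy_stage, artifact_signed.
Round 3: (6) [tests_changed :- artifact_signed, gen_docs.]. Adds tests_changed.
Round 4: (1) [cache_hit :- rollback_ready, tests_changed.]. Adds cache_hit.
Fixed point reached. compile_c is concluded only by (8); (8) needs link_lib (never derived).

no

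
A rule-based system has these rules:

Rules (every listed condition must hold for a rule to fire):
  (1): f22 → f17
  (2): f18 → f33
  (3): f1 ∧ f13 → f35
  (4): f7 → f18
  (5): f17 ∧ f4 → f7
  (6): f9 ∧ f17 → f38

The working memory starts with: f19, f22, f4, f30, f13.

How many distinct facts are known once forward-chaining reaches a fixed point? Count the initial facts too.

9

Round 1: (1) [f22 → f17]. Adds f17.
Round 2: (5) [f17 ∧ f4 → f7]. Adds f7.
Round 3: (4) [f7 → f18]. Adds f18.
Round 4: (2) [f18 → f33]. Adds f33.
Closure: {f13, f17, f18, f19, f22, f30, f33, f4, f7} — 9 facts.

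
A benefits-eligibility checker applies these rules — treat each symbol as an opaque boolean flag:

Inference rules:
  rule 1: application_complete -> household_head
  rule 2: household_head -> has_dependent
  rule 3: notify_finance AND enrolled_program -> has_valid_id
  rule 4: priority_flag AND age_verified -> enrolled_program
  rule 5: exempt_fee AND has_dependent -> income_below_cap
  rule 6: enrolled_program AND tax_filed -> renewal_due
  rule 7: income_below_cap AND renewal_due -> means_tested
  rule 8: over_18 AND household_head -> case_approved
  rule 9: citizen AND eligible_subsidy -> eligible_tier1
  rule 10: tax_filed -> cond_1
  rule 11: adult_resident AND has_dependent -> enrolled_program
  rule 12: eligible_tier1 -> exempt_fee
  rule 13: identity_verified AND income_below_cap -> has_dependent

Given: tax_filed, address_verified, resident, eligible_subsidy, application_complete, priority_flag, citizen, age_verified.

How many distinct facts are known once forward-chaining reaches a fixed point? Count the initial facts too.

Round 1: rule 1 [application_complete -> household_head]; rule 4 [priority_flag AND age_verified -> enrolled_program]; rule 9 [citizen AND eligible_subsidy -> eligible_tier1]; rule 10 [tax_filed -> cond_1]. New: household_head, enrolled_program, eligible_tier1, cond_1.
Round 2: rule 2 [household_head -> has_dependent]; rule 6 [enrolled_program AND tax_filed -> renewal_due]; rule 12 [eligible_tier1 -> exempt_fee]. New: has_dependent, renewal_due, exempt_fee.
Round 3: rule 5 [exempt_fee AND has_dependent -> income_below_cap]. New: income_below_cap.
Round 4: rule 7 [income_below_cap AND renewal_due -> means_tested]. New: means_tested.
Closure: {address_verified, age_verified, application_complete, citizen, cond_1, eligible_subsidy, eligible_tier1, enrolled_program, exempt_fee, has_dependent, household_head, income_below_cap, means_tested, priority_flag, renewal_due, resident, tax_filed} — 17 facts.

17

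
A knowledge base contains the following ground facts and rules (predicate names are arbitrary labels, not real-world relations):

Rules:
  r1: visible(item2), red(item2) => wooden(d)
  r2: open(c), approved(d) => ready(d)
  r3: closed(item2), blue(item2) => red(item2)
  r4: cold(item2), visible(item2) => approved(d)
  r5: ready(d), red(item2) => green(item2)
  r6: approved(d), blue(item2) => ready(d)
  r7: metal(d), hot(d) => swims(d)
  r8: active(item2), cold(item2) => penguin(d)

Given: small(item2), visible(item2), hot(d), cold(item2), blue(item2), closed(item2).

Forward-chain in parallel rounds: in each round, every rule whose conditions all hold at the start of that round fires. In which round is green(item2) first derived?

3

Round 1: r3 [closed(item2), blue(item2) => red(item2)]; r4 [cold(item2), visible(item2) => approved(d)]. Adds red(item2), approved(d).
Round 2: r1 [visible(item2), red(item2) => wooden(d)]; r6 [approved(d), blue(item2) => ready(d)]. Adds wooden(d), ready(d).
Round 3: r5 [ready(d), red(item2) => green(item2)]. Adds green(item2).
green(item2) first appears in round 3.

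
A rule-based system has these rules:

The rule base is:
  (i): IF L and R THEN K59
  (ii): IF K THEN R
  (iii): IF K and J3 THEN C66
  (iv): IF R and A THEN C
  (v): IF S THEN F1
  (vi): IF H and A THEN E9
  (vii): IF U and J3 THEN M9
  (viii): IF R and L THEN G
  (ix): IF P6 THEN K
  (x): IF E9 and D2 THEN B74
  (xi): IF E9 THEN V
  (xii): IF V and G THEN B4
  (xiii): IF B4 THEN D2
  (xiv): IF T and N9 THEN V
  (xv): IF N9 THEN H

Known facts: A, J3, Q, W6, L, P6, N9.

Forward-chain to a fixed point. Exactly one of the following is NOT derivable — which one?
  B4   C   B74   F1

Round 1 — (ix), (xv), derive K, H.
Round 2 — (ii), (iii), (vi), derive R, C66, E9.
Round 3 — (i), (iv), (viii), (xi), derive K59, C, G, V.
Round 4 — (xii), derive B4.
Round 5 — (xiii), derive D2.
Round 6 — (x), derive B74.
Derived: C (round 3), B4 (round 4), B74 (round 6). F1 never appears in any round.

F1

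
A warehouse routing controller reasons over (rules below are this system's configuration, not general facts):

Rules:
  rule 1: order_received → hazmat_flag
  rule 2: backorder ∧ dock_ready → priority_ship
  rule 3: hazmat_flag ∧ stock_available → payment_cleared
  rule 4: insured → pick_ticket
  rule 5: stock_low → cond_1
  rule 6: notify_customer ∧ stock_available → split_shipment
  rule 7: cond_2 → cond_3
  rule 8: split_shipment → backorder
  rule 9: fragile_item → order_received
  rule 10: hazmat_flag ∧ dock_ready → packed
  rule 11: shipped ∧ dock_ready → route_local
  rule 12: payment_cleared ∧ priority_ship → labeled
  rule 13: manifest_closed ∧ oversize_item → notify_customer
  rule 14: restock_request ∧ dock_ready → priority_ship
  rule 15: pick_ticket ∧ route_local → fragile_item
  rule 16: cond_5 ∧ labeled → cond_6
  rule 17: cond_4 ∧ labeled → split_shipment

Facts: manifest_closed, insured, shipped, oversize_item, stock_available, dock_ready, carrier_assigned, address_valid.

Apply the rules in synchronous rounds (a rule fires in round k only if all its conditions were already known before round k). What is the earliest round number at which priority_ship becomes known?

4

Round 1: rule 4 [insured → pick_ticket]; rule 11 [shipped ∧ dock_ready → route_local]; rule 13 [manifest_closed ∧ oversize_item → notify_customer]. New: pick_ticket, route_local, notify_customer.
Round 2: rule 6 [notify_customer ∧ stock_available → split_shipment]; rule 15 [pick_ticket ∧ route_local → fragile_item]. New: split_shipment, fragile_item.
Round 3: rule 8 [split_shipment → backorder]; rule 9 [fragile_item → order_received]. New: backorder, order_received.
Round 4: rule 1 [order_received → hazmat_flag]; rule 2 [backorder ∧ dock_ready → priority_ship]. New: hazmat_flag, priority_ship.
priority_ship first appears in round 4.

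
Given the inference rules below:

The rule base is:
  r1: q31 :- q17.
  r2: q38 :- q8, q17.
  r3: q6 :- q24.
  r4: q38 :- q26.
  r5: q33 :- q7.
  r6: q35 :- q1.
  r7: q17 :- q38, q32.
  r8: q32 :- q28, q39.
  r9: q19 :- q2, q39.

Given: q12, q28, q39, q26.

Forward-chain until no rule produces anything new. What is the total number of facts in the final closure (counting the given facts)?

8

Round 1 fires r4, r8, giving q38, q32.
Round 2 fires r7, giving q17.
Round 3 fires r1, giving q31.
Closure: {q12, q17, q26, q28, q31, q32, q38, q39} — 8 facts.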